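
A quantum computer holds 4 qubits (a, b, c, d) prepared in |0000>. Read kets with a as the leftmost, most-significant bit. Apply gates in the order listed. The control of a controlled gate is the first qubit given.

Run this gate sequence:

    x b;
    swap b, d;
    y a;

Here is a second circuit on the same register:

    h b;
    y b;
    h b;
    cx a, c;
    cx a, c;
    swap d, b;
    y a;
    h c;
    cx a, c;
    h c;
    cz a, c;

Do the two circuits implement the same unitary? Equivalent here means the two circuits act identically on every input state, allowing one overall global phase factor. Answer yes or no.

No, they are not equivalent — no single phase factor reconciles the two unitaries.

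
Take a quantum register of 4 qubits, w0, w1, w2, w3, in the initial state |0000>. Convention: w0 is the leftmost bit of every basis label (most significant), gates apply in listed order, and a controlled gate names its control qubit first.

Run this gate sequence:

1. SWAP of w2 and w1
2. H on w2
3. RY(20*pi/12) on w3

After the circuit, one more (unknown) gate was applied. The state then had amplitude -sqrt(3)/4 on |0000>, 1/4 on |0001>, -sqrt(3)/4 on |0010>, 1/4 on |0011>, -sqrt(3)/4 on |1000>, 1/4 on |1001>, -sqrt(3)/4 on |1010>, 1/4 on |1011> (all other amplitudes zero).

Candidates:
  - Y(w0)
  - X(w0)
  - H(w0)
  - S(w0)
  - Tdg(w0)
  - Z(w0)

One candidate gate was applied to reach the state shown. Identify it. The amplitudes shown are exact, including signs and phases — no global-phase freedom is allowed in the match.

The unique candidate consistent with the amplitudes is H(w0).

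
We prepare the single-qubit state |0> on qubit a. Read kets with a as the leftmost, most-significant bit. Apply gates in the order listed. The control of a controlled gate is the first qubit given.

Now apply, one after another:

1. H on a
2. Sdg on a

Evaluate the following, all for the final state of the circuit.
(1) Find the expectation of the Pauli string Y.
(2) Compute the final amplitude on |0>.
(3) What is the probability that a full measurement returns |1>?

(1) In the final state, Y has expectation -1.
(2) The final state's coefficient on |0> equals sqrt(2)/2.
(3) A full measurement returns |1> with probability 1/2.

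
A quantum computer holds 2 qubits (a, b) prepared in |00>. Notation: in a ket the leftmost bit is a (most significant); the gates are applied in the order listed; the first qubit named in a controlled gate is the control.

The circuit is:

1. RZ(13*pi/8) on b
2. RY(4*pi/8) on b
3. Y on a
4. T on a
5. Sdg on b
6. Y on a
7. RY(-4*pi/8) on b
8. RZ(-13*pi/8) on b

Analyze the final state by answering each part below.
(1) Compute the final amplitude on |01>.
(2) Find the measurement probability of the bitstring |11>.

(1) |01> carries amplitude (1 - I)*exp(I*pi/8)/2 in the final state.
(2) Outcome |11> occurs with probability 0.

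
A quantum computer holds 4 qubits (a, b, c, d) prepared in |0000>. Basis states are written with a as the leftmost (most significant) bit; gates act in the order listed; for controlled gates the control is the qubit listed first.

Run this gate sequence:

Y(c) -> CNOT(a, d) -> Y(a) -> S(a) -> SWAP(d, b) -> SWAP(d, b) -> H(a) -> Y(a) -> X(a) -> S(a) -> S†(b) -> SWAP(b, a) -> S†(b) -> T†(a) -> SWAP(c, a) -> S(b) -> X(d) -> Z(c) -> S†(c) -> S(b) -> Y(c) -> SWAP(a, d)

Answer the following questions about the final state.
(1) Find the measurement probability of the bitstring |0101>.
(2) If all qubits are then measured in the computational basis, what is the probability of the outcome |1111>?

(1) The probability of measuring |0101> is 0. Key observation: the block from step 5 through step 6 cancels to the identity and can be dropped.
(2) The probability of measuring |1111> is 1/2.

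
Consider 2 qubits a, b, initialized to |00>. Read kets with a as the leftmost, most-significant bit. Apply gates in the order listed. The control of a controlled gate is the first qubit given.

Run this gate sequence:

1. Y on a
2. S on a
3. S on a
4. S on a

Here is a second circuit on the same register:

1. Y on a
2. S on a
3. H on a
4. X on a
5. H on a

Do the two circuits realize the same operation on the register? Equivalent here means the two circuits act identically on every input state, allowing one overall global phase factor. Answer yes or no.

Yes — the two circuits implement the same unitary up to a global phase.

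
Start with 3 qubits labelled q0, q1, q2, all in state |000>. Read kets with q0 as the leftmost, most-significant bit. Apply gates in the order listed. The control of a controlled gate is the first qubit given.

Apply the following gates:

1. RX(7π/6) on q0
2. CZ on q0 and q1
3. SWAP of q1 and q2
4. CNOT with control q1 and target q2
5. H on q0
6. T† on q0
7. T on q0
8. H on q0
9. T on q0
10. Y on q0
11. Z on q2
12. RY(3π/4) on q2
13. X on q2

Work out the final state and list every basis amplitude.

The resulting statevector has amplitude sqrt(sqrt(2) + 2)*(-sqrt(6) - sqrt(2))*exp(I*pi/4)/8 on |000>, sqrt(2 - sqrt(2))*(-sqrt(6) - sqrt(2))*exp(I*pi/4)/8 on |001>, 0 on |010>, 0 on |011>, -sqrt(6)*I*sqrt(sqrt(2) + 2)/8 + sqrt(2)*I*sqrt(sqrt(2) + 2)/8 on |100>, -sqrt(6)*I*sqrt(2 - sqrt(2))/8 + sqrt(2)*I*sqrt(2 - sqrt(2))/8 on |101>, 0 on |110>, 0 on |111>. Key observation: the block from step 5 through step 8 cancels to the identity and can be dropped.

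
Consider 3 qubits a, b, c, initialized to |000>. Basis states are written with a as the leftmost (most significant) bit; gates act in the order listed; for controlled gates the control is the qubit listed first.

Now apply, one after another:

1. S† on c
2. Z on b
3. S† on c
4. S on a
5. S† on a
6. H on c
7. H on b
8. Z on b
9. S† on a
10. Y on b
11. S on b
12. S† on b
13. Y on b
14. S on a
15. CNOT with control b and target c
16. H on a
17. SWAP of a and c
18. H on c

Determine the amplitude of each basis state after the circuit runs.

The resulting statevector has amplitude 1/2 on |000>, 0 on |001>, -1/2 on |010>, 0 on |011>, 1/2 on |100>, 0 on |101>, -1/2 on |110>, 0 on |111>. Key observation: steps 9-14 multiply out to the identity, so the circuit reduces to the remaining gates.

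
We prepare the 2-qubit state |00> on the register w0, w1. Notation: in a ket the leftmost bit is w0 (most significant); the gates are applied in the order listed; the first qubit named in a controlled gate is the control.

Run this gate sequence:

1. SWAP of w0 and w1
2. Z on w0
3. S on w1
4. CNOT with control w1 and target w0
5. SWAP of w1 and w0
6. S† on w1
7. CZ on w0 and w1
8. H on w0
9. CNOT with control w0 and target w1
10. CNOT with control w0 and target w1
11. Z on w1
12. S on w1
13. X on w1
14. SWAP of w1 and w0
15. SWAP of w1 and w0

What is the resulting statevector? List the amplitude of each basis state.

The final amplitudes are 0 on |00>, sqrt(2)/2 on |01>, 0 on |10>, sqrt(2)/2 on |11>. Key observation: steps 14-15 multiply out to the identity, so the circuit reduces to the remaining gates.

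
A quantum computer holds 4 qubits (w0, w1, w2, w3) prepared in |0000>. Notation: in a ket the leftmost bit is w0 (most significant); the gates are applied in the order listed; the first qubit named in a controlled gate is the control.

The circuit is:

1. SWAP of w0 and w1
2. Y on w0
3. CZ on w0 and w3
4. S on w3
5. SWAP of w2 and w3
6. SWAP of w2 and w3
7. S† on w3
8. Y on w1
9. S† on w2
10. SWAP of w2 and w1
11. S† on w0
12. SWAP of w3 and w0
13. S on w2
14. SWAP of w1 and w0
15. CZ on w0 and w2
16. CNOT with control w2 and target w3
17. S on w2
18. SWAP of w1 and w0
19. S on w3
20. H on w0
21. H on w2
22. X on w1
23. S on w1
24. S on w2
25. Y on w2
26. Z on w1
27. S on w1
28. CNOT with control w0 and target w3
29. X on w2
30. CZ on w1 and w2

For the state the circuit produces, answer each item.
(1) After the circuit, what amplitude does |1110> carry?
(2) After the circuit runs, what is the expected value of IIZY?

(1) The amplitude on |1110> is 0. Key observation: the block from step 4 through step 7 cancels to the identity and can be dropped.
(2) The observable IIZY averages to 0.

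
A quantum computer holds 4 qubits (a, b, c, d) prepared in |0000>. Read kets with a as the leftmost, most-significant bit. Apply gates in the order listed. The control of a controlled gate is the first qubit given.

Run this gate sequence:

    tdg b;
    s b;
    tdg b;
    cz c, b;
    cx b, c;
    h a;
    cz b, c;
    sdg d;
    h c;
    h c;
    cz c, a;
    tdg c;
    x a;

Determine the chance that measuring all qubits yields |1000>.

The probability of measuring |1000> is 1/2. Key observation: the block from step 9 through step 10 cancels to the identity and can be dropped.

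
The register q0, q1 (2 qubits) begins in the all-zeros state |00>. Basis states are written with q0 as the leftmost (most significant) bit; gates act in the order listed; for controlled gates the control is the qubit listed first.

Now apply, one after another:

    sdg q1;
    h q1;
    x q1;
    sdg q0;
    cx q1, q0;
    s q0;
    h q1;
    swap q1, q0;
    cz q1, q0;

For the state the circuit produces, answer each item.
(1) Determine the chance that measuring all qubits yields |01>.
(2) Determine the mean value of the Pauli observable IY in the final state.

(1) Outcome |01> occurs with probability 1/4.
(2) The expectation value of IY is 1.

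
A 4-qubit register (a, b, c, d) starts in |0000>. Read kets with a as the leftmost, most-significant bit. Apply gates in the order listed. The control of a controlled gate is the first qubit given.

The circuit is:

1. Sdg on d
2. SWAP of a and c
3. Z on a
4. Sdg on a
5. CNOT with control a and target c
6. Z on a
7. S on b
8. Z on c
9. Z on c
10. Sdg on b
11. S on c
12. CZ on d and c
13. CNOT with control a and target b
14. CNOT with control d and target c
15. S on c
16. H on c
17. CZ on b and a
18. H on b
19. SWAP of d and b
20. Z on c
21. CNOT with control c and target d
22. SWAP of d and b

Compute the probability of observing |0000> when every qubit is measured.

A full measurement returns |0000> with probability 1/4. Key observation: steps 7-10 multiply out to the identity, so the circuit reduces to the remaining gates.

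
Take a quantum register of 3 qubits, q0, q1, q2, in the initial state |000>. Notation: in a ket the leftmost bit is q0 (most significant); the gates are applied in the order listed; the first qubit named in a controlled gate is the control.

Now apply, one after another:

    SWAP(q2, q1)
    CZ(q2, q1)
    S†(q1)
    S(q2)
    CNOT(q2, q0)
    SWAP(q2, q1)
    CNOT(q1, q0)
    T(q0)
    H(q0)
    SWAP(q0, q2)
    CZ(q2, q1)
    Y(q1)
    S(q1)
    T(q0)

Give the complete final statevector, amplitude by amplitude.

The final amplitudes are -sqrt(2)/2 on |010>, -sqrt(2)/2 on |011>, and 0 on every other basis state.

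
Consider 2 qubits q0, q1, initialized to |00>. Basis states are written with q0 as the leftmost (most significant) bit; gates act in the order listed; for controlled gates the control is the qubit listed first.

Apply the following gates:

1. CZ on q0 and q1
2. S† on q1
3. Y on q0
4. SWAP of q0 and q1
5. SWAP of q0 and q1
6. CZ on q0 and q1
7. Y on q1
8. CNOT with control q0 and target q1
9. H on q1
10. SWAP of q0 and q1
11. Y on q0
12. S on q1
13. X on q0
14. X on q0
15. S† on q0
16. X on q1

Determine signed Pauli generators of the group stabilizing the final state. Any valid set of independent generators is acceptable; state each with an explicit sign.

The final state is stabilized by the group generated by +YI, +IZ; other independent generating sets are equally valid. Key observation: steps 13-14 multiply out to the identity, so the circuit reduces to the remaining gates.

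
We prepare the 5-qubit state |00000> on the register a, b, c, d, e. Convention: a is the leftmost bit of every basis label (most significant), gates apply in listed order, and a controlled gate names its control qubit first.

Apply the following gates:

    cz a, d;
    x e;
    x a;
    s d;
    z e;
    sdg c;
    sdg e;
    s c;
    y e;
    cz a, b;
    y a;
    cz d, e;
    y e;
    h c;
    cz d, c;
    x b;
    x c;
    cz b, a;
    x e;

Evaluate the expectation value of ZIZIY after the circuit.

The observable ZIZIY averages to 0.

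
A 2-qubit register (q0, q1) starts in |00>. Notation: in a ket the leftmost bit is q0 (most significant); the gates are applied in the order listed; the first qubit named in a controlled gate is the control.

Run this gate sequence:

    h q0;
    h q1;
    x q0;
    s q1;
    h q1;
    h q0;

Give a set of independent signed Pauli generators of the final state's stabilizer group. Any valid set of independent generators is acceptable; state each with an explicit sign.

One valid set of independent stabilizer generators is -IY, +ZI (any independent generating set of the same group is equally correct).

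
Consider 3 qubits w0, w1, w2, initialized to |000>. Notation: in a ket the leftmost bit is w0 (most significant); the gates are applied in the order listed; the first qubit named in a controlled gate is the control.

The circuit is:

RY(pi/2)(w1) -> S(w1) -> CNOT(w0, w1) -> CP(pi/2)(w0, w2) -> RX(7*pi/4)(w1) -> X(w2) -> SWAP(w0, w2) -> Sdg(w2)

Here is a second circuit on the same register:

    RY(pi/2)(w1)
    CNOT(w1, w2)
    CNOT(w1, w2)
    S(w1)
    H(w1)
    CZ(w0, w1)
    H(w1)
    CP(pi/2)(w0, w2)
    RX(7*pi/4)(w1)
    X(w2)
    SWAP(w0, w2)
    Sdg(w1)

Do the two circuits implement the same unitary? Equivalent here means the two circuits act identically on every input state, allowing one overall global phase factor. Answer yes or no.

No, they are not equivalent — no single phase factor reconciles the two unitaries.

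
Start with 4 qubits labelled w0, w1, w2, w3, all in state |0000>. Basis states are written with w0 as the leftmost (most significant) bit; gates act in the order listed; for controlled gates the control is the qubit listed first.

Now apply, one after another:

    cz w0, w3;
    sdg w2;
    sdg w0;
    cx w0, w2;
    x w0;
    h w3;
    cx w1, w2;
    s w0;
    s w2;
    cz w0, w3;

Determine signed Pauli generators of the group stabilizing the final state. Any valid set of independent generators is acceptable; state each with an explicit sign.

The stabilizer group can be generated by -IIIX, -ZIII, +IZII, +IIZI, among other valid generating sets.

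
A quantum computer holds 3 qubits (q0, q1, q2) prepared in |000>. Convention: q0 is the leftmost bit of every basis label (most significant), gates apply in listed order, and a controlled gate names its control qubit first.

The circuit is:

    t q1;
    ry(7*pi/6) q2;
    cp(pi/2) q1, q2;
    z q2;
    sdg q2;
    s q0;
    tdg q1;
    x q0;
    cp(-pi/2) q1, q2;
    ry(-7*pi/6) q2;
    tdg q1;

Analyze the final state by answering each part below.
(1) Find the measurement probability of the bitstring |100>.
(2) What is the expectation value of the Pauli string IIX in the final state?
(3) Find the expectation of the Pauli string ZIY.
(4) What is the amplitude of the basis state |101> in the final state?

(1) The probability of measuring |100> is 7/8.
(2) In the final state, IIX has expectation -sqrt(3)/4.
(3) In the final state, ZIY has expectation 1/2.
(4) |101> carries amplitude 1/4 - I/4 in the final state.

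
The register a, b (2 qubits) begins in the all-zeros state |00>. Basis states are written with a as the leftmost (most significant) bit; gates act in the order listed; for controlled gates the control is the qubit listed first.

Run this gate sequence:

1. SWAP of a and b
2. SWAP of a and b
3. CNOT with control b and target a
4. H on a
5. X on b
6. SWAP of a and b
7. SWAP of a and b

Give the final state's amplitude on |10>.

The amplitude on |10> is 0.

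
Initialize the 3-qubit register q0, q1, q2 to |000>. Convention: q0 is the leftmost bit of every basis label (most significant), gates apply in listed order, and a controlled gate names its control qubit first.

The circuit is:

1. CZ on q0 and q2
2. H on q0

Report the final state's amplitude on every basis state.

The resulting statevector has amplitude sqrt(2)/2 on |000>, sqrt(2)/2 on |100>, and 0 on every other basis state.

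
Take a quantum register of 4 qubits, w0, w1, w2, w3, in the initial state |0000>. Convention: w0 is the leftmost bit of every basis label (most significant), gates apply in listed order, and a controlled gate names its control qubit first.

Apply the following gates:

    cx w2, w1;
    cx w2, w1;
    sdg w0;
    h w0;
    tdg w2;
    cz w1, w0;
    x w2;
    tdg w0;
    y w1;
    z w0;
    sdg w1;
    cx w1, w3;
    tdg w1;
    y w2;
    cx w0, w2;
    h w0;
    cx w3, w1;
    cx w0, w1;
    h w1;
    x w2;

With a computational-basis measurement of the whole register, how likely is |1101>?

A full measurement returns |1101> with probability 1/8.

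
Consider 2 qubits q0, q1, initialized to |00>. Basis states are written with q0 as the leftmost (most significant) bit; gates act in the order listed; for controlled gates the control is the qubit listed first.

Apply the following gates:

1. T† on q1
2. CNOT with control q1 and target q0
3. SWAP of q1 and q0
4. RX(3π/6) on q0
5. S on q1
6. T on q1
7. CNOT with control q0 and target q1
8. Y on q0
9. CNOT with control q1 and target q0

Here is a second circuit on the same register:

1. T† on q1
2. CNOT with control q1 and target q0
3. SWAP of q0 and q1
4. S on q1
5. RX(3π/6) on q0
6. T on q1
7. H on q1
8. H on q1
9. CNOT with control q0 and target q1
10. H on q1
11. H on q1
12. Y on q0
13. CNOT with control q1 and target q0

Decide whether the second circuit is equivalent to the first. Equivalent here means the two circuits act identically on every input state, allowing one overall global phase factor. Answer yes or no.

Yes, they are equivalent — the unitaries differ by at most a global phase.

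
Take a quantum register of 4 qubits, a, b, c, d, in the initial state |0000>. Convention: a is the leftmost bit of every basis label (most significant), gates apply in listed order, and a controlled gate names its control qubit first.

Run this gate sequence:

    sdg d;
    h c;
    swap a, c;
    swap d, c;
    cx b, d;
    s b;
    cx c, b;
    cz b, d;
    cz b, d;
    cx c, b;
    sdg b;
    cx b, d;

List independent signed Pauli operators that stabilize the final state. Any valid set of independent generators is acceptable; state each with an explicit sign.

The stabilizer group can be generated by +XIII, +IZII, +IIZI, +IIIZ, among other valid generating sets. Key observation: steps 5-12 multiply out to the identity, so the circuit reduces to the remaining gates.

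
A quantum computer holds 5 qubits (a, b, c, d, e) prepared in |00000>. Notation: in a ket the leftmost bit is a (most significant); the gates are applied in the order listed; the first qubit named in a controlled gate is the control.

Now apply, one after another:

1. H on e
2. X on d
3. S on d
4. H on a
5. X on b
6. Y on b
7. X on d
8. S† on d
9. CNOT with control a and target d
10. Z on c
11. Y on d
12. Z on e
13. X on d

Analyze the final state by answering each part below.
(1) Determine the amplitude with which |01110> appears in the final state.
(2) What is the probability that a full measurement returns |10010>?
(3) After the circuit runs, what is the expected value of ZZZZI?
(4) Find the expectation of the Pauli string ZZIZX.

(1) |01110> carries amplitude 0 in the final state.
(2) Outcome |10010> occurs with probability 1/4.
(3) The expectation value of ZZZZI is 1.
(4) In the final state, ZZIZX has expectation -1.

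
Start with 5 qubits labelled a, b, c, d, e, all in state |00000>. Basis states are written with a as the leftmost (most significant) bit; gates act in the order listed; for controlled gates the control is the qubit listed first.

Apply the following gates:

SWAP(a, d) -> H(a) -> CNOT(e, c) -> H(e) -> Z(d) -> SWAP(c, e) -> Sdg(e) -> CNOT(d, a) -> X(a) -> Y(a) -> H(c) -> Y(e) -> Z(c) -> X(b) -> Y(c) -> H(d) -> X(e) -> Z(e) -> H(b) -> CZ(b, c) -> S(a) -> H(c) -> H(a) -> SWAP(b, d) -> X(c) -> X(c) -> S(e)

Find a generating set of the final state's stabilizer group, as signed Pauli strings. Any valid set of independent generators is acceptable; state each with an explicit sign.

One valid set of independent stabilizer generators is +YIIII, +IXIII, -IIXII, +IIIXI, +IIIIZ (any independent generating set of the same group is equally correct). Key observation: gates 25-26 undo each other exactly, leaving only the rest of the circuit to track.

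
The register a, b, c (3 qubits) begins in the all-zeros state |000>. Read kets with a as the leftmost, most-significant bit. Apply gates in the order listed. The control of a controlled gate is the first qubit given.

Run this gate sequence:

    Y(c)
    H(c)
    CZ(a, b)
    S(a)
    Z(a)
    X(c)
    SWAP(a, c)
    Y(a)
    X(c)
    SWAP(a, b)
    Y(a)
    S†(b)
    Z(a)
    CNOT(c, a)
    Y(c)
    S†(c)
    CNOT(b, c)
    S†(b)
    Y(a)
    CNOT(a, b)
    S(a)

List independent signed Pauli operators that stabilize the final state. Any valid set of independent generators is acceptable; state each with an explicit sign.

One valid set of independent stabilizer generators is -IXX, -ZII, -IZZ (any independent generating set of the same group is equally correct).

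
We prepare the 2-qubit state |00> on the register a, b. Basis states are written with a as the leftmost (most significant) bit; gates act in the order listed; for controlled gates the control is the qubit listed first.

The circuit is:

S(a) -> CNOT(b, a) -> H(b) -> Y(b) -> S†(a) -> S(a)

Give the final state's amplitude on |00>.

The final state's coefficient on |00> equals -sqrt(2)*I/2.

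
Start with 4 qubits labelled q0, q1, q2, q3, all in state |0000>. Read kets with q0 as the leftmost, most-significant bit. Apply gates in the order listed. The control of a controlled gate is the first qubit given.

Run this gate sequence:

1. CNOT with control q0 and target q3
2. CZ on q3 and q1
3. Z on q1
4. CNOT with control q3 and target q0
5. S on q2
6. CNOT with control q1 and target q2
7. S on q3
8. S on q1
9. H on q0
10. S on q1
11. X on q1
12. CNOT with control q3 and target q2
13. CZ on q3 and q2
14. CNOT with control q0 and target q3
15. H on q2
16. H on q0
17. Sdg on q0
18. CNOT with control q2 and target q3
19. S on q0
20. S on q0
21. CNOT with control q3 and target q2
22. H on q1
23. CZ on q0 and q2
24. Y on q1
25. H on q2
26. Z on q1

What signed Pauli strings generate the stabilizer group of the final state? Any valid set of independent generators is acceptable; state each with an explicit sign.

One valid set of independent stabilizer generators is +YIII, -IXII, +IIIX, +IIZI (any independent generating set of the same group is equally correct).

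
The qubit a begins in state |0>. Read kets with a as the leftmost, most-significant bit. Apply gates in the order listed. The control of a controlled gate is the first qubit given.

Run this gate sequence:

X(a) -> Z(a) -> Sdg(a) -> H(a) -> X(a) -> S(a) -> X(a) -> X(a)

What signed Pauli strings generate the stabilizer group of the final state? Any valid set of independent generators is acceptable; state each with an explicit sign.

The stabilizer group can be generated by -Y, among other valid generating sets.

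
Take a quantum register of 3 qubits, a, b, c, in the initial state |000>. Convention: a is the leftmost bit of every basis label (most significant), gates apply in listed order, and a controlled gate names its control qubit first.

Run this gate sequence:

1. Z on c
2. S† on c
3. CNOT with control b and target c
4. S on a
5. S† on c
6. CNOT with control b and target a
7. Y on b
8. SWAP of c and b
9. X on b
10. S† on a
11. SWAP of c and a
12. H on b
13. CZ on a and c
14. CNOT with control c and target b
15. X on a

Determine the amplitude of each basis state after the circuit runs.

The final amplitudes are sqrt(2)*I/2 on |000>, -sqrt(2)*I/2 on |010>, and 0 on every other basis state.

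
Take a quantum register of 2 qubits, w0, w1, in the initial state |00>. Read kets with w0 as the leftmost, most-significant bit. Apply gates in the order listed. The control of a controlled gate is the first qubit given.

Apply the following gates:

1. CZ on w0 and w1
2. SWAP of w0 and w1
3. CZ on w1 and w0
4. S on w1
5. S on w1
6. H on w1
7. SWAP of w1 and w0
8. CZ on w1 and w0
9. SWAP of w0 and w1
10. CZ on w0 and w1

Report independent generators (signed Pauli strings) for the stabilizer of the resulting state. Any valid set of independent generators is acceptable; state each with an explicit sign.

The final state is stabilized by the group generated by +IX, +ZI; other independent generating sets are equally valid.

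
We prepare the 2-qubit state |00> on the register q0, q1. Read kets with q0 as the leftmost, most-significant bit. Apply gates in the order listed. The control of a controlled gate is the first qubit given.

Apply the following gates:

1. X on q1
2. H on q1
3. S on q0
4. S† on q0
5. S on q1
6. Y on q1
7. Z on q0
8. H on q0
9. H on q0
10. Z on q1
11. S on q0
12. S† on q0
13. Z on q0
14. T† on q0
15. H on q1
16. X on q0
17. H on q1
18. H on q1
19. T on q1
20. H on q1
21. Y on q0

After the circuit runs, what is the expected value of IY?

In the final state, IY has expectation sqrt(2)/2. Key observation: gates 8-9 undo each other exactly, leaving only the rest of the circuit to track.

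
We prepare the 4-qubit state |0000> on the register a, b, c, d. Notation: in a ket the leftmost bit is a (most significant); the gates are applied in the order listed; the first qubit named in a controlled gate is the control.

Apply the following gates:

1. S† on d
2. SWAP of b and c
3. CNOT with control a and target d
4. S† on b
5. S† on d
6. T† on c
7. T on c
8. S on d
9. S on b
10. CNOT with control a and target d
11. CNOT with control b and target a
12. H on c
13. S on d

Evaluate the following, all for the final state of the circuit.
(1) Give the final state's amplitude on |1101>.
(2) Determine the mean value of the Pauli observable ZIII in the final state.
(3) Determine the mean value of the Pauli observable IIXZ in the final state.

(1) The final state's coefficient on |1101> equals 0. Key observation: the block from step 3 through step 10 cancels to the identity and can be dropped.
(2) In the final state, ZIII has expectation 1.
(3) The expectation value of IIXZ is 1.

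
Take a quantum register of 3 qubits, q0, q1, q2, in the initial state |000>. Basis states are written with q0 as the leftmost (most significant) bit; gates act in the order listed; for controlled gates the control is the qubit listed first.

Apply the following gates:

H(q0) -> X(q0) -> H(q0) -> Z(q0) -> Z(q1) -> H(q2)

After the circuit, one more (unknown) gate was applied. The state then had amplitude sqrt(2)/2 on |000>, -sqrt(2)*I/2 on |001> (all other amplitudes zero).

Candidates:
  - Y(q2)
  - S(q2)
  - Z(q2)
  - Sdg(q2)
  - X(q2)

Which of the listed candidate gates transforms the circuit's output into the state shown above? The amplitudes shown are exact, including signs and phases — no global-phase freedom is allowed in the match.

It was Sdg(q2) that produced the state shown.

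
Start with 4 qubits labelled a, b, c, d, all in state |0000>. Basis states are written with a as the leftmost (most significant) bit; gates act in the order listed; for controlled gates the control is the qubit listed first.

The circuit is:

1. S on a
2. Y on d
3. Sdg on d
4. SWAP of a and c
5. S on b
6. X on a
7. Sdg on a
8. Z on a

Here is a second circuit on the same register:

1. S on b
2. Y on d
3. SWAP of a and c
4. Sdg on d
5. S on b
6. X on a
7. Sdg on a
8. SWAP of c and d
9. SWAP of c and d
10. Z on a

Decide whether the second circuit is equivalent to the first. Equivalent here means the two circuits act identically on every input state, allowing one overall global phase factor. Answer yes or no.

No — the two circuits implement different unitaries, even allowing a global phase.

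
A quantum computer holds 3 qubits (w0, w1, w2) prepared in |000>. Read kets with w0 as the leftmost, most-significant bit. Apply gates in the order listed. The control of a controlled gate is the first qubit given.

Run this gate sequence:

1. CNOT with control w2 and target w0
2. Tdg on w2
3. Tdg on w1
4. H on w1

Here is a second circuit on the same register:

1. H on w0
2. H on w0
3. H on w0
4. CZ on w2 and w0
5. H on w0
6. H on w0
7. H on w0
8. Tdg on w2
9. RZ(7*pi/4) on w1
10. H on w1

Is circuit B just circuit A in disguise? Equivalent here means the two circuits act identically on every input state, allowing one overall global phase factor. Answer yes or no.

Yes — the two circuits implement the same unitary up to a global phase.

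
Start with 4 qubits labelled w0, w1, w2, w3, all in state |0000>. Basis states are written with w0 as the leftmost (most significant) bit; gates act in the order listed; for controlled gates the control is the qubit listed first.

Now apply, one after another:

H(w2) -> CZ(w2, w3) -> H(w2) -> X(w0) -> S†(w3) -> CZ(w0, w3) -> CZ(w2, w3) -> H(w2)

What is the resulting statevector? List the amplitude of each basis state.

The resulting statevector has amplitude sqrt(2)/2 on |1000>, sqrt(2)/2 on |1010>, and 0 on every other basis state.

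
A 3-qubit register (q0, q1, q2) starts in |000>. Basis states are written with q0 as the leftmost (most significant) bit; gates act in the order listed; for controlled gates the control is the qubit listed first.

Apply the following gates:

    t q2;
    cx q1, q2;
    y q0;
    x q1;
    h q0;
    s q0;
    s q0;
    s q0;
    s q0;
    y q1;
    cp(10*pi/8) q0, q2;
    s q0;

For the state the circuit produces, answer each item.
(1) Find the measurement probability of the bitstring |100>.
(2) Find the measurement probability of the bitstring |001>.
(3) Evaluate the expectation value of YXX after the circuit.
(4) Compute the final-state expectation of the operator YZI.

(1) A full measurement returns |100> with probability 1/2. Key observation: gates 6-9 undo each other exactly, leaving only the rest of the circuit to track.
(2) The probability of measuring |001> is 0.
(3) In the final state, YXX has expectation 0.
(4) The observable YZI averages to -1.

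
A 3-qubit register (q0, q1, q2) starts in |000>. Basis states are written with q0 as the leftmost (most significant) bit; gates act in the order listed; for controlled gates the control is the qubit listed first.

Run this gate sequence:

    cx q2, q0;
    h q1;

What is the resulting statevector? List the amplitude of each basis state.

The final amplitudes are sqrt(2)/2 on |000>, sqrt(2)/2 on |010>, and 0 on every other basis state.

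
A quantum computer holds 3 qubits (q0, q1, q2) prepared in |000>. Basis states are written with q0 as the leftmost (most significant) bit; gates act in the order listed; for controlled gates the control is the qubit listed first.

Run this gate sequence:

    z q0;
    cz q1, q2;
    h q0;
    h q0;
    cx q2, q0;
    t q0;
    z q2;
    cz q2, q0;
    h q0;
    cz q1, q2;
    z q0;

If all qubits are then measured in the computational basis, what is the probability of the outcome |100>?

A full measurement returns |100> with probability 1/2.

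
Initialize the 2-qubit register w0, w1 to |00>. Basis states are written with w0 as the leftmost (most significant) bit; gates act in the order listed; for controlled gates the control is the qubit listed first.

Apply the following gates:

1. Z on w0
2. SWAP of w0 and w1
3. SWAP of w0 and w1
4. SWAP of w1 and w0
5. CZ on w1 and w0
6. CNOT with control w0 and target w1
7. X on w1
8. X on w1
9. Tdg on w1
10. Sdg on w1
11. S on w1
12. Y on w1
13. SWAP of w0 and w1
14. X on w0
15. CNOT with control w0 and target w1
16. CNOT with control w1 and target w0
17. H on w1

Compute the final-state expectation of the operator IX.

In the final state, IX has expectation 1.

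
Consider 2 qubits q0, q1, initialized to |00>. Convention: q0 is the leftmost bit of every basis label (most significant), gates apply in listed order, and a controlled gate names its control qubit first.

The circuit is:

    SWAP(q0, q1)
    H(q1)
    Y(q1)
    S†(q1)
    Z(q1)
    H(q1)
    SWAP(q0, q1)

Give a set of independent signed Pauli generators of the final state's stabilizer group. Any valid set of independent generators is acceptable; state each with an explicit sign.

The stabilizer group can be generated by +YI, +IZ, among other valid generating sets.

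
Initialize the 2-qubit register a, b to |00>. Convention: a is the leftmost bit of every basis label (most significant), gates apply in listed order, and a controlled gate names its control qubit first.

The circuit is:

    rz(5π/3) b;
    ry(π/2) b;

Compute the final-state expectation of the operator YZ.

The observable YZ averages to 0.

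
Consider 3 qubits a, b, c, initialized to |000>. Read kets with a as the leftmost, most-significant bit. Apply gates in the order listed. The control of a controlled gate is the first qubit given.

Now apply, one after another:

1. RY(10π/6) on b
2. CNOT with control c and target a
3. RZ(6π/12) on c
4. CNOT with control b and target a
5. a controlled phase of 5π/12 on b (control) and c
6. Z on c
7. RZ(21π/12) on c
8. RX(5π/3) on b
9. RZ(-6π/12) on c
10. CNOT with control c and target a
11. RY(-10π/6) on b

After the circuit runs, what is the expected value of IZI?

The expectation value of IZI is 1/8.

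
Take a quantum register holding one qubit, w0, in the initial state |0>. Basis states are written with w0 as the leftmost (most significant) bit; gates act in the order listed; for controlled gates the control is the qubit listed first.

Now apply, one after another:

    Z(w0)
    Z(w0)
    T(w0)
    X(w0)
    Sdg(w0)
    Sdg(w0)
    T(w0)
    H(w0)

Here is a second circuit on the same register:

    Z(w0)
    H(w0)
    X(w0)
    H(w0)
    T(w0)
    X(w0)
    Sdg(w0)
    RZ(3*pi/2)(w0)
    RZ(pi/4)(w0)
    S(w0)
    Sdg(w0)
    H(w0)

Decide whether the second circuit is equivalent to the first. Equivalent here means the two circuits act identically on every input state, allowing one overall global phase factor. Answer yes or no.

Yes — the two circuits implement the same unitary up to a global phase.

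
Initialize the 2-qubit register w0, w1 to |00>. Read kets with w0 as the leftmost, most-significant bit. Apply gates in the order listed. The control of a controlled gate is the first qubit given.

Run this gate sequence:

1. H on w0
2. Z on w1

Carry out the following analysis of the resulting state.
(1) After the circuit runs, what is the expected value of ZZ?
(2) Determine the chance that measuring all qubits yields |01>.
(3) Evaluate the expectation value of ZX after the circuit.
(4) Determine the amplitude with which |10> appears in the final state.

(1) In the final state, ZZ has expectation 0.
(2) The probability of measuring |01> is 0.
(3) The observable ZX averages to 0.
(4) The final state's coefficient on |10> equals sqrt(2)/2.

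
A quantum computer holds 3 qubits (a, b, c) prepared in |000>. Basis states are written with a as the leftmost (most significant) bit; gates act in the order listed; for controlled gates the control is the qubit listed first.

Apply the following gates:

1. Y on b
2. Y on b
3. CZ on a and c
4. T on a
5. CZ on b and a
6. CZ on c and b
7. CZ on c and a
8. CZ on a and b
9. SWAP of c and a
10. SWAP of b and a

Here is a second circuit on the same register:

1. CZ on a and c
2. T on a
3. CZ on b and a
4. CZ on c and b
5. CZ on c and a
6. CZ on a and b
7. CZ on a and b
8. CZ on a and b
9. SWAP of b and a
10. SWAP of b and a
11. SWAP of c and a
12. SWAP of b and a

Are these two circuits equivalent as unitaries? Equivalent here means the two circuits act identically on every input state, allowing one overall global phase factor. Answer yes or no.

Yes, they are equivalent — the unitaries differ by at most a global phase.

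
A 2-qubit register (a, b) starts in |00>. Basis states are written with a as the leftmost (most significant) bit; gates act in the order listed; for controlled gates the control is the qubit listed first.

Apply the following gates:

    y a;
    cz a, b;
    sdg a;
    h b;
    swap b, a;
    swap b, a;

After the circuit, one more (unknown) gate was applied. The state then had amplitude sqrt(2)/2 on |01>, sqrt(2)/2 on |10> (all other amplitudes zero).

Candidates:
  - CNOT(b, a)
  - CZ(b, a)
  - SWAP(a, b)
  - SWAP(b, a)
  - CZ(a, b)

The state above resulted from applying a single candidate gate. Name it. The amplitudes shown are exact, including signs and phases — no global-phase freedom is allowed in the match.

The unique candidate consistent with the amplitudes is CNOT(b, a). Key observation: gates 5-6 undo each other exactly, leaving only the rest of the circuit to track.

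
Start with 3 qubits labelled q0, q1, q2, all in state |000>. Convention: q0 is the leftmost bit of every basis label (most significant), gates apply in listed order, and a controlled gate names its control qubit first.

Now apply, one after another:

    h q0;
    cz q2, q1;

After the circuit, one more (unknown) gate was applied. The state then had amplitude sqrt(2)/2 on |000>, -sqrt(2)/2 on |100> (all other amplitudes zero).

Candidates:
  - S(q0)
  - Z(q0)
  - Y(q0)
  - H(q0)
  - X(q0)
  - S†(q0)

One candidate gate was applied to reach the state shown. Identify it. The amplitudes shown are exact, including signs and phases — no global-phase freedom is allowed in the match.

The unique candidate consistent with the amplitudes is Z(q0).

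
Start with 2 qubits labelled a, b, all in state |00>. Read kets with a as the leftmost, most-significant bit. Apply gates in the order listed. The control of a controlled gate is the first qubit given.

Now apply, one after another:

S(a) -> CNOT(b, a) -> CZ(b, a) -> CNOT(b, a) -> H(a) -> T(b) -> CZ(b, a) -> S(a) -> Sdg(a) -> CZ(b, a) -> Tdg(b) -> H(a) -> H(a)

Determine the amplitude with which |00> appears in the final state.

|00> carries amplitude sqrt(2)/2 in the final state.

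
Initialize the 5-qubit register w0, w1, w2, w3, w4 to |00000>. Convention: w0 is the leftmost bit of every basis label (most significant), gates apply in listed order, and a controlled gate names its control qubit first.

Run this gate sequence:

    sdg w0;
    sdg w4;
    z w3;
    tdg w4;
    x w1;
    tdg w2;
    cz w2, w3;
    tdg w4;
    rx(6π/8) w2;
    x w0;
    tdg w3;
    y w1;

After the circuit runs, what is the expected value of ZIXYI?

The expectation value of ZIXYI is 0.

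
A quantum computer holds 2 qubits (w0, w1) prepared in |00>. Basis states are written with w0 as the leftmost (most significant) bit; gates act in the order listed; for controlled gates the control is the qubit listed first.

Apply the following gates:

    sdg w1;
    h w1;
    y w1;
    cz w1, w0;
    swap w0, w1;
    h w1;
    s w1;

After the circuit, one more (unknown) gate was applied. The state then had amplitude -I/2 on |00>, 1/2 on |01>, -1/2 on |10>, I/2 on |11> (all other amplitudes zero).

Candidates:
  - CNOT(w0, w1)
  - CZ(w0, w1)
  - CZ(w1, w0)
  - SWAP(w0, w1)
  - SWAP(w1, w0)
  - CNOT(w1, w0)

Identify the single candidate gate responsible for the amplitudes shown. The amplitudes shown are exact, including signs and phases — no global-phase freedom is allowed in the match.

The unique candidate consistent with the amplitudes is CNOT(w0, w1).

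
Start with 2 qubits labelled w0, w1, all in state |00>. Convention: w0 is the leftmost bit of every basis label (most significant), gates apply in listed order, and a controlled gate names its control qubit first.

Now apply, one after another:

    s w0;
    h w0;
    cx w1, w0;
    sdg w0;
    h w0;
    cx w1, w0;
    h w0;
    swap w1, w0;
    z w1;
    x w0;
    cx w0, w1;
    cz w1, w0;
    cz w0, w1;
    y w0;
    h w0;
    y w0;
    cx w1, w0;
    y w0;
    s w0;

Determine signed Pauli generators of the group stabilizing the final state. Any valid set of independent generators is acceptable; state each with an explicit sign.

One valid set of independent stabilizer generators is +YI, +IY (any independent generating set of the same group is equally correct).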